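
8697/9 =966 + 1/3 =966.33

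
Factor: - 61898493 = -3^1 *59^1 *349709^1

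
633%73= 49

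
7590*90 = 683100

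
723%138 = 33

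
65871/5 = 13174 + 1/5 = 13174.20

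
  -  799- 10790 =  - 11589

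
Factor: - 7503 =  - 3^1*41^1  *  61^1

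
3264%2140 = 1124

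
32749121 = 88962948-56213827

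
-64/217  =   - 1+ 153/217 = - 0.29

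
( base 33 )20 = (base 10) 66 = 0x42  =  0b1000010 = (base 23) 2k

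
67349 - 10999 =56350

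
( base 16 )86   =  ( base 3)11222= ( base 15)8E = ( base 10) 134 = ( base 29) 4i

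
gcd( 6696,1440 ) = 72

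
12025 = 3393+8632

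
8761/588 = 8761/588 =14.90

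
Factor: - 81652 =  - 2^2*137^1*149^1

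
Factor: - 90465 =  - 3^1  *  5^1*37^1*163^1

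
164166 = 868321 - 704155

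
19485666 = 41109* 474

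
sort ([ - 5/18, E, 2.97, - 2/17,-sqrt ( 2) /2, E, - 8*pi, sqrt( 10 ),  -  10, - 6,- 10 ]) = [ - 8*pi, - 10, - 10,-6, - sqrt( 2) /2, - 5/18, - 2/17, E, E, 2.97, sqrt( 10)] 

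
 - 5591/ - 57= 5591/57 = 98.09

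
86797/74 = 1172  +  69/74=1172.93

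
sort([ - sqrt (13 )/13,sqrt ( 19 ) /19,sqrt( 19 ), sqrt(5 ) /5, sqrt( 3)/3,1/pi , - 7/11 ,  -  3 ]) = [-3, - 7/11, - sqrt( 13)/13, sqrt( 19)/19,  1/pi , sqrt( 5)/5, sqrt( 3 ) /3, sqrt(19)] 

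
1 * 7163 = 7163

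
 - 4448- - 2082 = -2366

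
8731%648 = 307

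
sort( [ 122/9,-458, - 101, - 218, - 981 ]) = [ - 981, - 458, - 218, - 101, 122/9 ]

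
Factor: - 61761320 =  -2^3*5^1 * 1544033^1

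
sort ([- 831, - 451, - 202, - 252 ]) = [ - 831, - 451,-252, -202] 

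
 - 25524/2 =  - 12762 = - 12762.00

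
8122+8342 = 16464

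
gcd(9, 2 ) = 1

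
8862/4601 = 8862/4601 = 1.93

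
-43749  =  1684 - 45433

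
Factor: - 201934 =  - 2^1 * 31^1*3257^1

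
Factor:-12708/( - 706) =18 = 2^1*3^2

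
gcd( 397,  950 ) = 1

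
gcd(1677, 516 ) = 129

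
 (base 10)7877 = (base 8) 17305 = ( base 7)31652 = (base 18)165B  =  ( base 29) 9AI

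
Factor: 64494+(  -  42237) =3^2*2473^1=22257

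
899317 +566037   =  1465354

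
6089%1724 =917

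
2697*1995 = 5380515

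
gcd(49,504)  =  7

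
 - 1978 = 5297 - 7275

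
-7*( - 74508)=521556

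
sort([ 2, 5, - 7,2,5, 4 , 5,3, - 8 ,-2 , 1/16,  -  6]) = [ - 8, - 7 , - 6,  -  2,1/16, 2,  2,3 , 4,  5 , 5 , 5]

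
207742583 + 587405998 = 795148581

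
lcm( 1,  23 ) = 23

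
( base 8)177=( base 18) 71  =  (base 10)127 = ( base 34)3P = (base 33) 3s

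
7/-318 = -7/318 = - 0.02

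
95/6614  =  95/6614  =  0.01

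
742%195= 157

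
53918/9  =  5990+8/9 = 5990.89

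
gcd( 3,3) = 3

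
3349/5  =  669 + 4/5 =669.80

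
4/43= 4/43 = 0.09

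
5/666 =5/666 = 0.01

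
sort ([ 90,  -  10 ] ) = [-10, 90]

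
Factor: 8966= 2^1*4483^1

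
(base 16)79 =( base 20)61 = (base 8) 171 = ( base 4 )1321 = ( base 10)121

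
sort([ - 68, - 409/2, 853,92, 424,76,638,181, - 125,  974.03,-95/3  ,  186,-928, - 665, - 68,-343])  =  [ - 928, - 665, - 343, - 409/2, - 125,-68, - 68, - 95/3 , 76, 92,181,  186,424,638,853,974.03 ] 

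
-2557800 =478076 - 3035876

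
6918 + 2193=9111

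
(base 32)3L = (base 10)117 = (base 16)75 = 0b1110101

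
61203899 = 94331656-33127757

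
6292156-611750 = 5680406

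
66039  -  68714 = - 2675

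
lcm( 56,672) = 672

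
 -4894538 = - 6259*782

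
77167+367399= 444566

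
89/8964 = 89/8964 = 0.01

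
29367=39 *753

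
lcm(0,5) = 0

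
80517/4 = 20129 + 1/4 = 20129.25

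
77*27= 2079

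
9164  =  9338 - 174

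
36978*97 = 3586866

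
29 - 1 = 28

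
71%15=11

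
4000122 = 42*95241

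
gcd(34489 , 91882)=7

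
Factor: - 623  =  -7^1*89^1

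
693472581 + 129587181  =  823059762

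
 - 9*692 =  - 6228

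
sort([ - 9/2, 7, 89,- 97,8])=[ - 97, - 9/2 , 7 , 8 , 89 ]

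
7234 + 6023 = 13257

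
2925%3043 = 2925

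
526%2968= 526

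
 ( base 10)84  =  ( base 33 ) 2I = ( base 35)2E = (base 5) 314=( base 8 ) 124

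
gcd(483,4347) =483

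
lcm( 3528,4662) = 130536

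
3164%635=624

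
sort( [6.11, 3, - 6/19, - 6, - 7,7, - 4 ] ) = [ - 7, - 6, - 4, - 6/19, 3, 6.11, 7 ]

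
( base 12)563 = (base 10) 795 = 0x31b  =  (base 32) OR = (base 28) 10B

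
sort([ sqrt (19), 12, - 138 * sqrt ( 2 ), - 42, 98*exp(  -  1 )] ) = [ - 138 * sqrt(2), - 42,  sqrt ( 19),  12, 98*exp ( - 1 )]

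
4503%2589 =1914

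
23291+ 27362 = 50653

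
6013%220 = 73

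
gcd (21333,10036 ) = 13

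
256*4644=1188864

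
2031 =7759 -5728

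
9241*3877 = 35827357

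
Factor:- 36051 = -3^1 *61^1*197^1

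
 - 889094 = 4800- 893894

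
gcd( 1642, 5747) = 821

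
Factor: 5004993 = 3^1 * 7^1*41^1*5813^1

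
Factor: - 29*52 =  - 1508=- 2^2*13^1*29^1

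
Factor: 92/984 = 23/246 = 2^ (-1)*3^( - 1)*23^1*41^( - 1 ) 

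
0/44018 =0 =0.00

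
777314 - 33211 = 744103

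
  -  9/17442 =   -  1/1938 = -0.00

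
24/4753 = 24/4753 = 0.01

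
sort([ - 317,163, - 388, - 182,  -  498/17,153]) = [ - 388,-317, -182, - 498/17,153, 163 ] 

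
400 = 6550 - 6150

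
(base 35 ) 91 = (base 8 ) 474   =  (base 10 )316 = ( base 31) a6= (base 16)13C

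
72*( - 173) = -12456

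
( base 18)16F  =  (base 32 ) DV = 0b110111111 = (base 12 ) 313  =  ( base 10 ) 447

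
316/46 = 6 + 20/23= 6.87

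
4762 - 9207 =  - 4445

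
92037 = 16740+75297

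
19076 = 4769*4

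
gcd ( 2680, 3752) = 536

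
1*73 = 73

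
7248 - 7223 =25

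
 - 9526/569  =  -17 + 147/569 = - 16.74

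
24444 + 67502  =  91946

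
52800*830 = 43824000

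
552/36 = 46/3 = 15.33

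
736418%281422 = 173574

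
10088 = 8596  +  1492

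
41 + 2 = 43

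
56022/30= 1867 + 2/5=1867.40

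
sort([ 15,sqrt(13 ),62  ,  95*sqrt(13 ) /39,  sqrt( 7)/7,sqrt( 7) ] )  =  [ sqrt(7 ) /7,sqrt( 7 ), sqrt(13),95*sqrt( 13 )/39, 15, 62] 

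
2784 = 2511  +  273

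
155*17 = 2635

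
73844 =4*18461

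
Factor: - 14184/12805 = - 2^3*3^2*5^(  -  1) * 13^( - 1 ) = - 72/65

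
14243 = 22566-8323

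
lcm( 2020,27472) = 137360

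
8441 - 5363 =3078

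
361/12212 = 361/12212 = 0.03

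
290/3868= 145/1934 = 0.07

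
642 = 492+150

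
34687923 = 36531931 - 1844008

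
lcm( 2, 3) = 6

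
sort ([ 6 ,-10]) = [ - 10, 6]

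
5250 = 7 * 750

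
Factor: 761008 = 2^4*47563^1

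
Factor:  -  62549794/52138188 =-31274897/26069094 = - 2^(  -  1 )*3^(  -  3 )*43^( - 1 )*59^1*103^( -1)* 109^(-1 )*113^1*4691^1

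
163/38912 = 163/38912 = 0.00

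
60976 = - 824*( - 74) 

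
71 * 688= 48848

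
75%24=3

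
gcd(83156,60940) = 4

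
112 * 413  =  46256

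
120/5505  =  8/367 = 0.02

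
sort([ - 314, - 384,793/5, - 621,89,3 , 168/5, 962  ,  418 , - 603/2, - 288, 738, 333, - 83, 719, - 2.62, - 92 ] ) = [ - 621, - 384,-314, - 603/2,-288, - 92 ,  -  83, - 2.62, 3,  168/5, 89,793/5,333, 418,719 , 738, 962] 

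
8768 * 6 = 52608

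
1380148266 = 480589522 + 899558744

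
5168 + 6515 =11683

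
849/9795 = 283/3265= 0.09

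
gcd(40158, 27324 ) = 414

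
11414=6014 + 5400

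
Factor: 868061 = 787^1*1103^1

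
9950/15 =663  +  1/3 = 663.33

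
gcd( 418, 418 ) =418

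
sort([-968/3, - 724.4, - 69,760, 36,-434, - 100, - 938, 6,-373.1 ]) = [ - 938,-724.4, - 434,  -  373.1,-968/3, -100 , - 69, 6, 36,  760]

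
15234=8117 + 7117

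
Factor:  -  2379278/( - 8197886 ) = 11^1*83^1*439^(- 1)* 1303^1*9337^(-1)= 1189639/4098943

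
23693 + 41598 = 65291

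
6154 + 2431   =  8585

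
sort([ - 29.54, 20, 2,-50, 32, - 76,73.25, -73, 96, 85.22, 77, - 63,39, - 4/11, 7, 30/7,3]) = [ - 76, - 73,-63, -50, - 29.54, - 4/11, 2,3, 30/7, 7, 20,  32 , 39, 73.25 , 77, 85.22, 96 ] 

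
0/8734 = 0 = 0.00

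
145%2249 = 145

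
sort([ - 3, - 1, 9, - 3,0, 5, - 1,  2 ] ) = [  -  3, - 3, - 1, -1,0, 2,5,  9]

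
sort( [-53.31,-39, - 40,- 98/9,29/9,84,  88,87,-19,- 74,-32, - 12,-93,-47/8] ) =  [-93,-74 ,-53.31 ,-40 , - 39, - 32 , - 19,- 12,-98/9, - 47/8, 29/9,84,  87,88 ] 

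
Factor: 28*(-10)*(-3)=2^3*3^1*5^1*7^1 = 840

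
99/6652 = 99/6652 = 0.01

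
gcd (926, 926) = 926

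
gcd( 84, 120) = 12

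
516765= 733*705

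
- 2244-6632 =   -  8876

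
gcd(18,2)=2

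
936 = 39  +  897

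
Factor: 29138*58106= 1693092628 = 2^2 *17^2*857^1*1709^1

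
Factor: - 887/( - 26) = 2^(-1)*13^( - 1 )*887^1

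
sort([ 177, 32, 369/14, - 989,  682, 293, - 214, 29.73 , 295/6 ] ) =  [-989, - 214  ,  369/14, 29.73, 32,  295/6,177, 293, 682]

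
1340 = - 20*(-67) 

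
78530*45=3533850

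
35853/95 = 377+2/5=377.40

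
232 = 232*1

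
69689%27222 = 15245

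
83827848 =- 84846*( - 988 ) 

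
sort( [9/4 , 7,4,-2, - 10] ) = [ - 10,-2, 9/4, 4, 7]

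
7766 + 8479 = 16245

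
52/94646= 26/47323 = 0.00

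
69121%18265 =14326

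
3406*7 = 23842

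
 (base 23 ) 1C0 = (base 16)325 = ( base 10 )805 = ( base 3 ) 1002211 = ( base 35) n0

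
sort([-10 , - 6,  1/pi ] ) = [  -  10, - 6,  1/pi]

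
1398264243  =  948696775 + 449567468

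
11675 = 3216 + 8459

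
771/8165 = 771/8165 = 0.09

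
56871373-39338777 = 17532596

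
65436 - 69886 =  - 4450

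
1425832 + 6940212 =8366044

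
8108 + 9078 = 17186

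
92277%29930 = 2487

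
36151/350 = 103 + 101/350 = 103.29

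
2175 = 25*87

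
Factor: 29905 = 5^1*5981^1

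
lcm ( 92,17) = 1564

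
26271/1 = 26271 = 26271.00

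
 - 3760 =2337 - 6097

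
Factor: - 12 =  - 2^2*3^1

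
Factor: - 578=-2^1 *17^2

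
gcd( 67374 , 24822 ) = 3546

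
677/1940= 677/1940  =  0.35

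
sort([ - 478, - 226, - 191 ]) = [-478,-226 ,  -  191] 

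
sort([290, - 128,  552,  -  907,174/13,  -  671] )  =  [ - 907, - 671, - 128,174/13, 290,552 ] 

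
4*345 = 1380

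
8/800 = 1/100 =0.01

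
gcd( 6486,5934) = 138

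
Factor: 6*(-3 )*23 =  - 2^1*3^2*23^1= -414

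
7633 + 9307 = 16940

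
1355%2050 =1355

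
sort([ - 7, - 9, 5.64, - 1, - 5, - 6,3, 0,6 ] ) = [ -9, - 7, - 6, - 5, - 1, 0,3, 5.64,6 ]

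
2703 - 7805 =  - 5102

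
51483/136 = 51483/136 = 378.55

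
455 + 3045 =3500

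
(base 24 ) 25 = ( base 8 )65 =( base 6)125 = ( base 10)53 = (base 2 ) 110101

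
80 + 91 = 171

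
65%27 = 11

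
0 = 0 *651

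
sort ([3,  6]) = [3,6]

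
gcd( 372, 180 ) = 12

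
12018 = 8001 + 4017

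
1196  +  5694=6890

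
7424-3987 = 3437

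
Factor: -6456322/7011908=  - 2^( - 1)*1752977^( -1)*3228161^1 = - 3228161/3505954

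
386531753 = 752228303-365696550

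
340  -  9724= - 9384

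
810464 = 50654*16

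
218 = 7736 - 7518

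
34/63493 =34/63493 = 0.00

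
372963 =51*7313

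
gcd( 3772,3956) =92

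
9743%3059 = 566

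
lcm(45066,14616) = 540792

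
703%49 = 17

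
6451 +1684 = 8135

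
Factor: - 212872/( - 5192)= 41^1 = 41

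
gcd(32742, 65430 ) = 18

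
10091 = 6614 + 3477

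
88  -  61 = 27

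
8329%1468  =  989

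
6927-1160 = 5767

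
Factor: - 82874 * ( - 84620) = 2^3 * 5^1 * 11^1*3767^1*4231^1 = 7012797880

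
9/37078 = 9/37078 = 0.00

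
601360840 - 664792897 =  - 63432057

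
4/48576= 1/12144 = 0.00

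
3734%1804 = 126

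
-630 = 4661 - 5291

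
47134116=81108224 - 33974108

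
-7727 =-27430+19703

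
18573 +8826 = 27399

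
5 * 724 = 3620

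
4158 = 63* 66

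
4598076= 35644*129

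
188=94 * 2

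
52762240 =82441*640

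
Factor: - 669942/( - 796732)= 2^ ( - 1)*3^2*7^1*13^1*487^( - 1 )= 819/974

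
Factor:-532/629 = - 2^2* 7^1 * 17^( - 1)*19^1*  37^ ( - 1) 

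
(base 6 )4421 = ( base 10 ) 1021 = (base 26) 1D7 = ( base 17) 391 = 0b1111111101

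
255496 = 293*872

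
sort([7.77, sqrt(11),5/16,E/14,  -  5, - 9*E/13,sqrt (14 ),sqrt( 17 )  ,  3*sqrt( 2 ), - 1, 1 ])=[-5, -9* E/13,-1, E/14, 5/16,1,sqrt(11 ), sqrt( 14 ),sqrt( 17 ),  3*sqrt ( 2),7.77 ]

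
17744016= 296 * 59946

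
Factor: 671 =11^1  *61^1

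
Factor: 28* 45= 2^2*3^2*5^1*7^1 = 1260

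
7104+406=7510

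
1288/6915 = 1288/6915 = 0.19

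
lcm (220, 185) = 8140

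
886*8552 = 7577072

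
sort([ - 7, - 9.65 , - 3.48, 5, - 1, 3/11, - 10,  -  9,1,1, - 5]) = [- 10,-9.65, - 9, - 7, - 5, - 3.48, - 1 , 3/11 , 1,1,5]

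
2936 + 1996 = 4932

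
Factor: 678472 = 2^3*84809^1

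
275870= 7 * 39410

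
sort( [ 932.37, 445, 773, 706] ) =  [445 , 706, 773, 932.37 ]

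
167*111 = 18537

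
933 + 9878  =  10811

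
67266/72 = 3737/4 = 934.25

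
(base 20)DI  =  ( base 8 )426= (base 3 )101022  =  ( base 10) 278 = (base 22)CE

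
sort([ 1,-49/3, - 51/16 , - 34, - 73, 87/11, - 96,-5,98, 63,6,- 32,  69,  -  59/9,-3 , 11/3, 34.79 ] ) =[ - 96, - 73, - 34, - 32, - 49/3, - 59/9, - 5, - 51/16, - 3,1,11/3, 6,  87/11,34.79,63,69,98 ] 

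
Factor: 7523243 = 7^1 * 13^1*47^1 * 1759^1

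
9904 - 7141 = 2763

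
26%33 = 26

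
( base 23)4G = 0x6c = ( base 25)48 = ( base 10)108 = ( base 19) 5D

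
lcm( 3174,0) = 0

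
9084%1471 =258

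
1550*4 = 6200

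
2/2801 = 2/2801 =0.00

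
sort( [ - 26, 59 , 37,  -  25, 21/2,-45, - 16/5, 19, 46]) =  [ - 45  ,-26, - 25, - 16/5,21/2, 19 , 37, 46, 59] 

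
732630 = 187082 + 545548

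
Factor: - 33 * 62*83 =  - 2^1*3^1*11^1 * 31^1 * 83^1 = - 169818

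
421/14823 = 421/14823 = 0.03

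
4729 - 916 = 3813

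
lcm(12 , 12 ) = 12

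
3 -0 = 3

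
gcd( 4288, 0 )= 4288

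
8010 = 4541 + 3469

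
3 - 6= - 3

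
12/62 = 6/31=0.19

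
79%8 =7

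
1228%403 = 19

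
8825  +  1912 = 10737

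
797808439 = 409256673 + 388551766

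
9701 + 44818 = 54519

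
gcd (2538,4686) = 6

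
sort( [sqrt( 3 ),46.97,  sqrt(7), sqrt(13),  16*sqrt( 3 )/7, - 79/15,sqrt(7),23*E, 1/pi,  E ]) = [ - 79/15 , 1/pi,  sqrt (3 ),  sqrt( 7), sqrt (7 ),E,  sqrt(13),16*sqrt(3)/7, 46.97,23*E]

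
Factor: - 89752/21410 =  - 44876/10705= - 2^2*5^( - 1)*13^1 * 863^1*2141^( - 1 ) 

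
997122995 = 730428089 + 266694906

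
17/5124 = 17/5124 = 0.00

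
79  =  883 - 804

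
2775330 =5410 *513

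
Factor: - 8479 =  - 61^1*139^1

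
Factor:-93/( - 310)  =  3/10 =2^ ( - 1)*3^1*5^( - 1)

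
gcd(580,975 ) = 5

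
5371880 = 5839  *920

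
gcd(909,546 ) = 3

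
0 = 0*2201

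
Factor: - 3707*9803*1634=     -  2^1*11^1 * 19^1*43^1*337^1 * 9803^1 = - 59379104114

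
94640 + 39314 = 133954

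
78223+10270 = 88493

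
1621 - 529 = 1092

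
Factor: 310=2^1 * 5^1 * 31^1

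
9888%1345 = 473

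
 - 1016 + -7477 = - 8493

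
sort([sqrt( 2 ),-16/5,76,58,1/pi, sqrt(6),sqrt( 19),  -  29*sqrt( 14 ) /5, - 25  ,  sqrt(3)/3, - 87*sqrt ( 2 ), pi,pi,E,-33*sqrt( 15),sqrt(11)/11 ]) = [ - 33*sqrt(15),- 87*sqrt (2),-25,-29*sqrt( 14)/5, - 16/5, sqrt( 11) /11 , 1/pi,sqrt( 3 ) /3, sqrt(2 ),sqrt(6 ) , E,pi,pi,sqrt( 19),58, 76]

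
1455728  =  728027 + 727701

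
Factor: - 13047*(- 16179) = 211087413 = 3^2*4349^1 * 5393^1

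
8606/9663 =8606/9663 =0.89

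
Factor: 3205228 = 2^2*13^1*53^1*1163^1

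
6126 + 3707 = 9833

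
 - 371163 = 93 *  ( - 3991 )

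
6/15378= 1/2563 =0.00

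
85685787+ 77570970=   163256757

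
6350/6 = 3175/3 = 1058.33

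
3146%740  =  186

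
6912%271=137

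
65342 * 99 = 6468858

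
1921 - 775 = 1146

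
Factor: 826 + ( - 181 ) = 3^1* 5^1*43^1= 645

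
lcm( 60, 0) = 0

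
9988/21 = 475 + 13/21 = 475.62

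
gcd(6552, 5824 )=728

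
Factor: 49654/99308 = 1/2 = 2^(  -  1)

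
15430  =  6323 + 9107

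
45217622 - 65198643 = -19981021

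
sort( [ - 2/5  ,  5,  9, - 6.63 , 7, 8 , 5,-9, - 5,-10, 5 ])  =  [ - 10, - 9, - 6.63, - 5,  -  2/5, 5, 5,5,  7,8,9 ] 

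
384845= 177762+207083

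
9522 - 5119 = 4403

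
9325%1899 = 1729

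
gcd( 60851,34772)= 8693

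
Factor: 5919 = 3^1*1973^1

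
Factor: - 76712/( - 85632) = 43/48 = 2^( - 4 )*3^(-1)* 43^1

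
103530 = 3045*34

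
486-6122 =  - 5636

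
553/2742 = 553/2742 = 0.20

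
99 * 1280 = 126720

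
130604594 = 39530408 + 91074186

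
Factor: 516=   2^2*3^1*43^1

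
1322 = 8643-7321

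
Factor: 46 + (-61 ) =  - 15=   -3^1*5^1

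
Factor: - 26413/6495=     -  3^( - 1)*5^( - 1 ) * 61^1  =  - 61/15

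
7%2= 1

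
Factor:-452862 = -2^1*3^2*139^1*181^1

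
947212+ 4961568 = 5908780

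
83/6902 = 83/6902 = 0.01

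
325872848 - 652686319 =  - 326813471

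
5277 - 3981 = 1296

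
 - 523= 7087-7610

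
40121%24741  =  15380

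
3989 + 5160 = 9149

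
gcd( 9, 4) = 1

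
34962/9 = 11654/3= 3884.67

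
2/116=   1/58 = 0.02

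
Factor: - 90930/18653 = -2^1*3^1*5^1 * 7^1*23^( - 1)*433^1*811^( - 1 )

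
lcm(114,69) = 2622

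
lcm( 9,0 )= 0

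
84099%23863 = 12510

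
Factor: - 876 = - 2^2*3^1*73^1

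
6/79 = 6/79 = 0.08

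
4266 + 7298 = 11564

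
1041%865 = 176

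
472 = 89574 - 89102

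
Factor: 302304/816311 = 2^5*3^1 * 47^1*67^1*349^( - 1)*2339^(-1)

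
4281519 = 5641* 759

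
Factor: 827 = 827^1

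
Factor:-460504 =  - 2^3*11^1 * 5233^1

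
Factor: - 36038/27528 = - 487/372= - 2^(-2 )* 3^(- 1 )*31^ (-1)*487^1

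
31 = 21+10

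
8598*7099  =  61037202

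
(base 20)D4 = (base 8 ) 410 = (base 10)264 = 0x108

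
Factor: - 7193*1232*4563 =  -40436283888 = - 2^4*3^3*7^1*11^1*13^2*7193^1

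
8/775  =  8/775 = 0.01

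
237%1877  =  237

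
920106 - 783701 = 136405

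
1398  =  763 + 635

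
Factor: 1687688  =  2^3*210961^1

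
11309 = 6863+4446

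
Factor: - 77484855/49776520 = - 2^ ( - 3 )*3^1*7^1 * 97^( - 1) * 139^1*5309^1*12829^(  -  1 ) = - 15496971/9955304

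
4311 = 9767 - 5456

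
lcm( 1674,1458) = 45198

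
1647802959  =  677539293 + 970263666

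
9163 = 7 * 1309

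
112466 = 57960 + 54506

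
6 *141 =846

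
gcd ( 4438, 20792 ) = 2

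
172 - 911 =-739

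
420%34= 12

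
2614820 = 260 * 10057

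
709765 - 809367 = -99602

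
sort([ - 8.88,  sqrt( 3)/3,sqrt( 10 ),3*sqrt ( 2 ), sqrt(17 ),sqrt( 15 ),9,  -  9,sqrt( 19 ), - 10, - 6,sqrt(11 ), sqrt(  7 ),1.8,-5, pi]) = [ - 10, - 9,-8.88, - 6,  -  5, sqrt(3) /3,  1.8, sqrt ( 7), pi,sqrt(10 ),sqrt(11), sqrt(15 ), sqrt( 17),3*sqrt( 2 ), sqrt(19 ), 9 ] 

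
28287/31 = 912+15/31 = 912.48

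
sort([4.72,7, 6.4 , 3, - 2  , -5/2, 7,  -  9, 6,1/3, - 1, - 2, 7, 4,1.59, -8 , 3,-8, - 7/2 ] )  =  [ - 9, - 8, - 8, - 7/2  ,  -  5/2, - 2,-2,-1,1/3, 1.59, 3 , 3,4,4.72,6,6.4, 7,7,7 ]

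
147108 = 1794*82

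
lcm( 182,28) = 364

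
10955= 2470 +8485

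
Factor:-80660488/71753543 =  - 2^3*53^1*191^( - 1)*281^1*677^1*375673^( - 1)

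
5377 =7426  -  2049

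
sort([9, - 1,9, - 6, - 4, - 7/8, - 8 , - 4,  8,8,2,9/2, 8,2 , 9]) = [-8, - 6, - 4, - 4,-1, - 7/8,2,2,9/2,8,8,8,9, 9,9] 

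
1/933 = 1/933 = 0.00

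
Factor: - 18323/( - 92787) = 3^ ( - 1)*73^1*157^(- 1 )*197^(-1)*251^1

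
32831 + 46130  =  78961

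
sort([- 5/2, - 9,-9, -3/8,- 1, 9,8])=[- 9, - 9, - 5/2,- 1,-3/8,8,9 ]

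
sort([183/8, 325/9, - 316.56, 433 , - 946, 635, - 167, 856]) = [ - 946, - 316.56,-167, 183/8,325/9, 433,635, 856]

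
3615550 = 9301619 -5686069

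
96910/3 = 96910/3 = 32303.33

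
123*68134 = 8380482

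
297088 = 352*844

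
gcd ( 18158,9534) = 14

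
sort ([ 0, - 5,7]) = [ -5, 0,7] 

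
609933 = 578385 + 31548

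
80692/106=761 + 13/53   =  761.25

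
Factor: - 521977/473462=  - 2^( - 1 )*11^( - 1 )* 43^1*  61^1*199^1* 21521^(-1 )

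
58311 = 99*589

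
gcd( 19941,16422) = 1173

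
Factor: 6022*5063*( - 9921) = -302485198506 = - 2^1*3^1*61^1 * 83^1*3011^1*3307^1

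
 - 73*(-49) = 3577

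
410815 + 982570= 1393385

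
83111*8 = 664888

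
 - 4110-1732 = -5842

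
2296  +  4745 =7041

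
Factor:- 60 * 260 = -15600=- 2^4*3^1*5^2*13^1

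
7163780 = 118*60710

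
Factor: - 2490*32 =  - 79680 = -  2^6*3^1*5^1 * 83^1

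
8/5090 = 4/2545 = 0.00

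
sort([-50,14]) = [ - 50, 14 ] 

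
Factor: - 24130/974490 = - 3^(- 1 )* 11^( - 1) * 19^1*127^1*2953^( - 1) = - 2413/97449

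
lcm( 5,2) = 10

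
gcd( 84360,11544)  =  888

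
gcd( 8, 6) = 2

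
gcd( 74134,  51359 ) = 1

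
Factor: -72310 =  - 2^1*5^1*7^1*1033^1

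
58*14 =812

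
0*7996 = 0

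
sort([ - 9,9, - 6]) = [-9, - 6, 9]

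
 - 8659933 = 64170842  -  72830775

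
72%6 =0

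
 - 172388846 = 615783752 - 788172598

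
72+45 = 117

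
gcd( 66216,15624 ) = 744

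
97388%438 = 152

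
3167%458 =419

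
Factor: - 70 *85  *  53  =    -  2^1*5^2*7^1 * 17^1 * 53^1=-315350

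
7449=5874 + 1575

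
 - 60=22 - 82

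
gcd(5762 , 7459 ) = 1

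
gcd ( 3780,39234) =6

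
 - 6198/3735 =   -  2066/1245  =  -  1.66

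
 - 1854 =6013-7867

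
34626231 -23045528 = 11580703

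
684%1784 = 684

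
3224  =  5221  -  1997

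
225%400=225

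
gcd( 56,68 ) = 4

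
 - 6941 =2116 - 9057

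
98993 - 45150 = 53843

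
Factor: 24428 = 2^2*31^1*197^1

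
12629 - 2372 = 10257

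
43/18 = 43/18  =  2.39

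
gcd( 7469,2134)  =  1067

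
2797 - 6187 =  - 3390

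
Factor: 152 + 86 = 238  =  2^1*7^1*17^1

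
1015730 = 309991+705739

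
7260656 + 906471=8167127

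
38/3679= 38/3679 = 0.01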